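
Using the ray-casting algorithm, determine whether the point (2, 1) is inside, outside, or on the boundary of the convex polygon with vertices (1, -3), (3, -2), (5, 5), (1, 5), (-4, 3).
The point (2, 1) lies strictly inside the polygon

Cast a horizontal ray to the right from the query point and count how many polygon edges it crosses (each edge strictly once or zero times, handled with the usual half-open convention). 
Parity of crossings → odd ⇒ inside.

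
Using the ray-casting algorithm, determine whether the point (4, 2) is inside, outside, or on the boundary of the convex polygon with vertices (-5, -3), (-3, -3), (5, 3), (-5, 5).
The point (4, 2) lies strictly outside the polygon

Cast a horizontal ray to the right from the query point and count how many polygon edges it crosses (each edge strictly once or zero times, handled with the usual half-open convention). 
Parity of crossings → even ⇒ outside.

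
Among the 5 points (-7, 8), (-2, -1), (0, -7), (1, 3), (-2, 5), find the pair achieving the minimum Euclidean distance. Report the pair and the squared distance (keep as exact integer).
Pair = ((1, 3), (-2, 5)); squared distance = 13

Compute all C(5, 2) = 10 pairwise squared distances (x_i − x_j)² + (y_i − y_j)². The minimum is 13, attained by the pair ((1, 3), (-2, 5)).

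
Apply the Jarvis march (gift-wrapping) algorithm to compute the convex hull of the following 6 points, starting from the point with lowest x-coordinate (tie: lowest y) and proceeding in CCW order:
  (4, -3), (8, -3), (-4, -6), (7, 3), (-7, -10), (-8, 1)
Hull (CCW) = [(-8, 1), (-7, -10), (8, -3), (7, 3)]

Jarvis march: at each step, from the current hull vertex p, select the next vertex q as the point such that every other point lies strictly to the left of (or on) the directed line p → q. (Equivalently: for every other point r, the cross product (q − p) × (r − p) ≥ 0.)
Starting point (lowest x, tie lowest y): (-8, 1). Wrap until returning to start. Resulting hull: (-8, 1), (-7, -10), (8, -3), (7, 3).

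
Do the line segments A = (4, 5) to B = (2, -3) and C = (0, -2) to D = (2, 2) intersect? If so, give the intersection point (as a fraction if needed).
No (intersection of containing lines falls outside at least one segment)

Parametrize and solve: t = -1/4, s = 9/4. At least one of these is outside [0, 1], so the segments do not intersect.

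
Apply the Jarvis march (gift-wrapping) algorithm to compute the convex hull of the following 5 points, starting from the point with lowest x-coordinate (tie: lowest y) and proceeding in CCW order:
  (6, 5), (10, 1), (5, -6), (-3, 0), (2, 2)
Hull (CCW) = [(-3, 0), (5, -6), (10, 1), (6, 5)]

Jarvis march: at each step, from the current hull vertex p, select the next vertex q as the point such that every other point lies strictly to the left of (or on) the directed line p → q. (Equivalently: for every other point r, the cross product (q − p) × (r − p) ≥ 0.)
Starting point (lowest x, tie lowest y): (-3, 0). Wrap until returning to start. Resulting hull: (-3, 0), (5, -6), (10, 1), (6, 5).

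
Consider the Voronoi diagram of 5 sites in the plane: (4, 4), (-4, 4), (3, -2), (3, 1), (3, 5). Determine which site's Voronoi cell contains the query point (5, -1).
Nearest site = (3, -2)

The Voronoi cell of site s contains exactly those query points closer to s than to any other site. Compute squared distances from q = (5, -1) to each site:
  (3 − 5)² + (-2 − -1)² = 5
  (3 − 5)² + (1 − -1)² = 8
  (4 − 5)² + (4 − -1)² = 26
  (3 − 5)² + (5 − -1)² = 40
  (-4 − 5)² + (4 − -1)² = 106
Minimum is attained by (3, -2), so q lies in its Voronoi cell.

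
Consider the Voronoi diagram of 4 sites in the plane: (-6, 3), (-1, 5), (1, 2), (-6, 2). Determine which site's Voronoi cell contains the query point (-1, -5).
Nearest site = (1, 2)

The Voronoi cell of site s contains exactly those query points closer to s than to any other site. Compute squared distances from q = (-1, -5) to each site:
  (1 − -1)² + (2 − -5)² = 53
  (-6 − -1)² + (2 − -5)² = 74
  (-6 − -1)² + (3 − -5)² = 89
  (-1 − -1)² + (5 − -5)² = 100
Minimum is attained by (1, 2), so q lies in its Voronoi cell.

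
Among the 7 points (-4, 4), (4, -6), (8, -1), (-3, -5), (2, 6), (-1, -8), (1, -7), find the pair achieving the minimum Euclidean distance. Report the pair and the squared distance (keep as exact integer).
Pair = ((-1, -8), (1, -7)); squared distance = 5

Compute all C(7, 2) = 21 pairwise squared distances (x_i − x_j)² + (y_i − y_j)². The minimum is 5, attained by the pair ((-1, -8), (1, -7)).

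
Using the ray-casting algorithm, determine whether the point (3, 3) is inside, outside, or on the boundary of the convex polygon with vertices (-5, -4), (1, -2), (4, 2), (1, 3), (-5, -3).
The point (3, 3) lies strictly outside the polygon

Cast a horizontal ray to the right from the query point and count how many polygon edges it crosses (each edge strictly once or zero times, handled with the usual half-open convention). 
Parity of crossings → even ⇒ outside.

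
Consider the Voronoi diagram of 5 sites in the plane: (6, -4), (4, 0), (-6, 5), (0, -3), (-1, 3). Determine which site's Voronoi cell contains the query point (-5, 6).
Nearest site = (-6, 5)

The Voronoi cell of site s contains exactly those query points closer to s than to any other site. Compute squared distances from q = (-5, 6) to each site:
  (-6 − -5)² + (5 − 6)² = 2
  (-1 − -5)² + (3 − 6)² = 25
  (0 − -5)² + (-3 − 6)² = 106
  (4 − -5)² + (0 − 6)² = 117
  (6 − -5)² + (-4 − 6)² = 221
Minimum is attained by (-6, 5), so q lies in its Voronoi cell.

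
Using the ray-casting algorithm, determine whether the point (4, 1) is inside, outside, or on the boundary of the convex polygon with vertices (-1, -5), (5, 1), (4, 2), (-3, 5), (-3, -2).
The point (4, 1) lies strictly inside the polygon

Cast a horizontal ray to the right from the query point and count how many polygon edges it crosses (each edge strictly once or zero times, handled with the usual half-open convention). 
Parity of crossings → odd ⇒ inside.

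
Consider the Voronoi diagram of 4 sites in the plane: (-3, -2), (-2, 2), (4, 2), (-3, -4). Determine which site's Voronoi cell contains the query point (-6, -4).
Nearest site = (-3, -4)

The Voronoi cell of site s contains exactly those query points closer to s than to any other site. Compute squared distances from q = (-6, -4) to each site:
  (-3 − -6)² + (-4 − -4)² = 9
  (-3 − -6)² + (-2 − -4)² = 13
  (-2 − -6)² + (2 − -4)² = 52
  (4 − -6)² + (2 − -4)² = 136
Minimum is attained by (-3, -4), so q lies in its Voronoi cell.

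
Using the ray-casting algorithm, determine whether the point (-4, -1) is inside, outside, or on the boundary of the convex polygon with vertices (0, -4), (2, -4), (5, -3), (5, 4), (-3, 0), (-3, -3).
The point (-4, -1) lies strictly outside the polygon

Cast a horizontal ray to the right from the query point and count how many polygon edges it crosses (each edge strictly once or zero times, handled with the usual half-open convention). 
Parity of crossings → even ⇒ outside.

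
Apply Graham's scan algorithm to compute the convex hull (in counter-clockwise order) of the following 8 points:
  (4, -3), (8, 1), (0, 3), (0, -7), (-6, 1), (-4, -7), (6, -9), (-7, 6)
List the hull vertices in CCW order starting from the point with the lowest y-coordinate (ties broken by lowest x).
Hull (CCW) = [(6, -9), (8, 1), (-7, 6), (-6, 1), (-4, -7)]

Graham scan procedure:
  1. Find the pivot p₀ = point with lowest y (tie → lowest x): (6, -9).
  2. Sort the remaining points by polar angle around p₀.
  3. Walk through sorted points, maintaining a stack; pop the top while the last three entries make a non-left turn (cross product ≤ 0).
  4. Final stack is the convex hull in CCW order: (6, -9), (8, 1), (-7, 6), (-6, 1), (-4, -7).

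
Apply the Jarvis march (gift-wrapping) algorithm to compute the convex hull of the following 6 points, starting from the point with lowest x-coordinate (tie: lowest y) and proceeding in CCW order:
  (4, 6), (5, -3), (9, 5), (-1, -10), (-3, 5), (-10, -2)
Hull (CCW) = [(-10, -2), (-1, -10), (5, -3), (9, 5), (4, 6), (-3, 5)]

Jarvis march: at each step, from the current hull vertex p, select the next vertex q as the point such that every other point lies strictly to the left of (or on) the directed line p → q. (Equivalently: for every other point r, the cross product (q − p) × (r − p) ≥ 0.)
Starting point (lowest x, tie lowest y): (-10, -2). Wrap until returning to start. Resulting hull: (-10, -2), (-1, -10), (5, -3), (9, 5), (4, 6), (-3, 5).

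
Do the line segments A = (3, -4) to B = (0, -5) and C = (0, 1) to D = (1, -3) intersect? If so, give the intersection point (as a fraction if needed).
No (intersection of containing lines falls outside at least one segment)

Parametrize and solve: t = 7/13, s = 18/13. At least one of these is outside [0, 1], so the segments do not intersect.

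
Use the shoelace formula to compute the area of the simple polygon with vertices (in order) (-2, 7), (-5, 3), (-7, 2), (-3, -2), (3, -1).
Area = 44

Shoelace formula: Area = (1/2) |Σ_i (x_i · y_{i+1} − x_{i+1} · y_i)| (indices mod n). Compute each cross term:
  (-2)(3) − (-5)(7) = 29
  (-5)(2) − (-7)(3) = 11
  (-7)(-2) − (-3)(2) = 20
  (-3)(-1) − (3)(-2) = 9
  (3)(7) − (-2)(-1) = 19
Sum = 88, so (signed) Area = 88/2 = 44, |Area| = 44.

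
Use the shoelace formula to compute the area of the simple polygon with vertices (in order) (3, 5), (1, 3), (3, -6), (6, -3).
Area = 55/2

Shoelace formula: Area = (1/2) |Σ_i (x_i · y_{i+1} − x_{i+1} · y_i)| (indices mod n). Compute each cross term:
  (3)(3) − (1)(5) = 4
  (1)(-6) − (3)(3) = -15
  (3)(-3) − (6)(-6) = 27
  (6)(5) − (3)(-3) = 39
Sum = 55, so (signed) Area = 55/2 = 55/2, |Area| = 55/2.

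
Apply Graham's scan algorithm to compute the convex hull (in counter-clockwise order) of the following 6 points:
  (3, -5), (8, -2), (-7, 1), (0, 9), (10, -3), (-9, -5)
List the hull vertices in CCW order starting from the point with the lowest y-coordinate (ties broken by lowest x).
Hull (CCW) = [(-9, -5), (3, -5), (10, -3), (0, 9), (-7, 1)]

Graham scan procedure:
  1. Find the pivot p₀ = point with lowest y (tie → lowest x): (-9, -5).
  2. Sort the remaining points by polar angle around p₀.
  3. Walk through sorted points, maintaining a stack; pop the top while the last three entries make a non-left turn (cross product ≤ 0).
  4. Final stack is the convex hull in CCW order: (-9, -5), (3, -5), (10, -3), (0, 9), (-7, 1).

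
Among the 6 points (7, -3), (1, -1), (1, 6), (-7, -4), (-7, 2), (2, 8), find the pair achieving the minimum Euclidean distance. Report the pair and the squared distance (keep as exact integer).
Pair = ((1, 6), (2, 8)); squared distance = 5

Compute all C(6, 2) = 15 pairwise squared distances (x_i − x_j)² + (y_i − y_j)². The minimum is 5, attained by the pair ((1, 6), (2, 8)).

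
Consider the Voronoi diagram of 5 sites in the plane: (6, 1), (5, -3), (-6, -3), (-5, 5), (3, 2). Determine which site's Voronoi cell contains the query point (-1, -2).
Nearest site = (-6, -3)

The Voronoi cell of site s contains exactly those query points closer to s than to any other site. Compute squared distances from q = (-1, -2) to each site:
  (-6 − -1)² + (-3 − -2)² = 26
  (3 − -1)² + (2 − -2)² = 32
  (5 − -1)² + (-3 − -2)² = 37
  (6 − -1)² + (1 − -2)² = 58
  (-5 − -1)² + (5 − -2)² = 65
Minimum is attained by (-6, -3), so q lies in its Voronoi cell.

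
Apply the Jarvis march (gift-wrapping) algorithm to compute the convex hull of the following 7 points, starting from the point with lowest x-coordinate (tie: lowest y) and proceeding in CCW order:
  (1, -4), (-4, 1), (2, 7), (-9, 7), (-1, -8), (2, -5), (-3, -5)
Hull (CCW) = [(-9, 7), (-3, -5), (-1, -8), (2, -5), (2, 7)]

Jarvis march: at each step, from the current hull vertex p, select the next vertex q as the point such that every other point lies strictly to the left of (or on) the directed line p → q. (Equivalently: for every other point r, the cross product (q − p) × (r − p) ≥ 0.)
Starting point (lowest x, tie lowest y): (-9, 7). Wrap until returning to start. Resulting hull: (-9, 7), (-3, -5), (-1, -8), (2, -5), (2, 7).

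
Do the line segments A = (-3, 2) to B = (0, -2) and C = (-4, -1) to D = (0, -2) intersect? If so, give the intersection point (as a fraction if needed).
Yes; intersection at (0, -2) (t = 1 on AB, s = 1 on CD)

Parametrize AB as A + t(B − A) = (-3 + 3 t, 2 + -4 t) and CD as C + s(D − C) = (-4 + 4 s, -1 + -1 s). Solve the linear system for (t, s). Determinant = -13 ≠ 0, so a unique intersection of the containing lines exists. Solution: t = 1, s = 1 — both in [0, 1], so the segments cross. Intersection point: (0, -2).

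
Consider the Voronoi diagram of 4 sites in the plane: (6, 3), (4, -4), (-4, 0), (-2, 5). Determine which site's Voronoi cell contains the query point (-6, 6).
Nearest site = (-2, 5)

The Voronoi cell of site s contains exactly those query points closer to s than to any other site. Compute squared distances from q = (-6, 6) to each site:
  (-2 − -6)² + (5 − 6)² = 17
  (-4 − -6)² + (0 − 6)² = 40
  (6 − -6)² + (3 − 6)² = 153
  (4 − -6)² + (-4 − 6)² = 200
Minimum is attained by (-2, 5), so q lies in its Voronoi cell.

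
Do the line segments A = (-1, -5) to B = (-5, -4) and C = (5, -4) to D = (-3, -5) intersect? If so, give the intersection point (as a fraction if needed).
Yes; intersection at (-5/3, -29/6) (t = 1/6 on AB, s = 5/6 on CD)

Parametrize AB as A + t(B − A) = (-1 + -4 t, -5 + 1 t) and CD as C + s(D − C) = (5 + -8 s, -4 + -1 s). Solve the linear system for (t, s). Determinant = -12 ≠ 0, so a unique intersection of the containing lines exists. Solution: t = 1/6, s = 5/6 — both in [0, 1], so the segments cross. Intersection point: (-5/3, -29/6).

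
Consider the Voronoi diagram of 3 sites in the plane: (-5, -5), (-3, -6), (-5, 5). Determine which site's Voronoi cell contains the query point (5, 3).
Nearest site = (-5, 5)

The Voronoi cell of site s contains exactly those query points closer to s than to any other site. Compute squared distances from q = (5, 3) to each site:
  (-5 − 5)² + (5 − 3)² = 104
  (-3 − 5)² + (-6 − 3)² = 145
  (-5 − 5)² + (-5 − 3)² = 164
Minimum is attained by (-5, 5), so q lies in its Voronoi cell.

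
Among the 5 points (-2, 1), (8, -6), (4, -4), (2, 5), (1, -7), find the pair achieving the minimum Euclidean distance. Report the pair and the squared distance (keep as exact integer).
Pair = ((4, -4), (1, -7)); squared distance = 18

Compute all C(5, 2) = 10 pairwise squared distances (x_i − x_j)² + (y_i − y_j)². The minimum is 18, attained by the pair ((4, -4), (1, -7)).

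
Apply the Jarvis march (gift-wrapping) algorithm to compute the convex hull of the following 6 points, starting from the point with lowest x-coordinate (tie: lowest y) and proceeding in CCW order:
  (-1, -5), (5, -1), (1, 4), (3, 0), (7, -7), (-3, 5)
Hull (CCW) = [(-3, 5), (-1, -5), (7, -7), (5, -1), (1, 4)]

Jarvis march: at each step, from the current hull vertex p, select the next vertex q as the point such that every other point lies strictly to the left of (or on) the directed line p → q. (Equivalently: for every other point r, the cross product (q − p) × (r − p) ≥ 0.)
Starting point (lowest x, tie lowest y): (-3, 5). Wrap until returning to start. Resulting hull: (-3, 5), (-1, -5), (7, -7), (5, -1), (1, 4).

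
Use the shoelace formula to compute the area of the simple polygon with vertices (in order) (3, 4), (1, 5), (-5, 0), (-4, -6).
Area = 34

Shoelace formula: Area = (1/2) |Σ_i (x_i · y_{i+1} − x_{i+1} · y_i)| (indices mod n). Compute each cross term:
  (3)(5) − (1)(4) = 11
  (1)(0) − (-5)(5) = 25
  (-5)(-6) − (-4)(0) = 30
  (-4)(4) − (3)(-6) = 2
Sum = 68, so (signed) Area = 68/2 = 34, |Area| = 34.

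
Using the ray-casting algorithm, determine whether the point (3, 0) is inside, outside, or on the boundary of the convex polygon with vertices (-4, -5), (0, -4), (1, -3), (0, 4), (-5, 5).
The point (3, 0) lies strictly outside the polygon

Cast a horizontal ray to the right from the query point and count how many polygon edges it crosses (each edge strictly once or zero times, handled with the usual half-open convention). 
Parity of crossings → even ⇒ outside.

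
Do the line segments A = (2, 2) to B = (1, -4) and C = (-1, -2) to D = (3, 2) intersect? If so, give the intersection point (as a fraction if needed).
Yes; intersection at (9/5, 4/5) (t = 1/5 on AB, s = 7/10 on CD)

Parametrize AB as A + t(B − A) = (2 + -1 t, 2 + -6 t) and CD as C + s(D − C) = (-1 + 4 s, -2 + 4 s). Solve the linear system for (t, s). Determinant = -20 ≠ 0, so a unique intersection of the containing lines exists. Solution: t = 1/5, s = 7/10 — both in [0, 1], so the segments cross. Intersection point: (9/5, 4/5).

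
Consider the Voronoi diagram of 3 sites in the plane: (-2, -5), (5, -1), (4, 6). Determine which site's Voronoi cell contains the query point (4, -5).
Nearest site = (5, -1)

The Voronoi cell of site s contains exactly those query points closer to s than to any other site. Compute squared distances from q = (4, -5) to each site:
  (5 − 4)² + (-1 − -5)² = 17
  (-2 − 4)² + (-5 − -5)² = 36
  (4 − 4)² + (6 − -5)² = 121
Minimum is attained by (5, -1), so q lies in its Voronoi cell.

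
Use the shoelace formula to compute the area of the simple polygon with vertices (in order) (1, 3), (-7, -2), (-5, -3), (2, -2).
Area = 27

Shoelace formula: Area = (1/2) |Σ_i (x_i · y_{i+1} − x_{i+1} · y_i)| (indices mod n). Compute each cross term:
  (1)(-2) − (-7)(3) = 19
  (-7)(-3) − (-5)(-2) = 11
  (-5)(-2) − (2)(-3) = 16
  (2)(3) − (1)(-2) = 8
Sum = 54, so (signed) Area = 54/2 = 27, |Area| = 27.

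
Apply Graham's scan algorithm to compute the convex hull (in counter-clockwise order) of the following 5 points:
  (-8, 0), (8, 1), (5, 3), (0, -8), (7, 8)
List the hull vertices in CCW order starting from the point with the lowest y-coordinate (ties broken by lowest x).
Hull (CCW) = [(0, -8), (8, 1), (7, 8), (-8, 0)]

Graham scan procedure:
  1. Find the pivot p₀ = point with lowest y (tie → lowest x): (0, -8).
  2. Sort the remaining points by polar angle around p₀.
  3. Walk through sorted points, maintaining a stack; pop the top while the last three entries make a non-left turn (cross product ≤ 0).
  4. Final stack is the convex hull in CCW order: (0, -8), (8, 1), (7, 8), (-8, 0).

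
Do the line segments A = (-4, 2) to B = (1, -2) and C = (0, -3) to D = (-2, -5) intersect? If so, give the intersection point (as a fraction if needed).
No (intersection of containing lines falls outside at least one segment)

Parametrize and solve: t = 1, s = -1/2. At least one of these is outside [0, 1], so the segments do not intersect.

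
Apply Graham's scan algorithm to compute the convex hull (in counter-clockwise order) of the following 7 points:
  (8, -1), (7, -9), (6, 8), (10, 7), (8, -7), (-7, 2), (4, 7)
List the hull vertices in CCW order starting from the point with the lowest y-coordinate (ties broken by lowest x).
Hull (CCW) = [(7, -9), (8, -7), (10, 7), (6, 8), (-7, 2)]

Graham scan procedure:
  1. Find the pivot p₀ = point with lowest y (tie → lowest x): (7, -9).
  2. Sort the remaining points by polar angle around p₀.
  3. Walk through sorted points, maintaining a stack; pop the top while the last three entries make a non-left turn (cross product ≤ 0).
  4. Final stack is the convex hull in CCW order: (7, -9), (8, -7), (10, 7), (6, 8), (-7, 2).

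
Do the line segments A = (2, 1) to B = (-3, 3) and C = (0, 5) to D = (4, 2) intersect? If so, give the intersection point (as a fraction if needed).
No (intersection of containing lines falls outside at least one segment)

Parametrize and solve: t = -10/7, s = 16/7. At least one of these is outside [0, 1], so the segments do not intersect.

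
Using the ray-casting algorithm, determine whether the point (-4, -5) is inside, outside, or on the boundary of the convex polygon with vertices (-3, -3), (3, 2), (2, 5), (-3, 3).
The point (-4, -5) lies strictly outside the polygon

Cast a horizontal ray to the right from the query point and count how many polygon edges it crosses (each edge strictly once or zero times, handled with the usual half-open convention). 
Parity of crossings → even ⇒ outside.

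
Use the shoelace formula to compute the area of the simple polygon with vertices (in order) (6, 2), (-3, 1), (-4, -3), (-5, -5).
Area = 25

Shoelace formula: Area = (1/2) |Σ_i (x_i · y_{i+1} − x_{i+1} · y_i)| (indices mod n). Compute each cross term:
  (6)(1) − (-3)(2) = 12
  (-3)(-3) − (-4)(1) = 13
  (-4)(-5) − (-5)(-3) = 5
  (-5)(2) − (6)(-5) = 20
Sum = 50, so (signed) Area = 50/2 = 25, |Area| = 25.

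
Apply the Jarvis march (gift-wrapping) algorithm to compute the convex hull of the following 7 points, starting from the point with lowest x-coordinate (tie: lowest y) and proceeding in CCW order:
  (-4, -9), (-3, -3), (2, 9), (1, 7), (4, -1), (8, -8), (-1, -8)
Hull (CCW) = [(-4, -9), (8, -8), (2, 9), (1, 7), (-3, -3)]

Jarvis march: at each step, from the current hull vertex p, select the next vertex q as the point such that every other point lies strictly to the left of (or on) the directed line p → q. (Equivalently: for every other point r, the cross product (q − p) × (r − p) ≥ 0.)
Starting point (lowest x, tie lowest y): (-4, -9). Wrap until returning to start. Resulting hull: (-4, -9), (8, -8), (2, 9), (1, 7), (-3, -3).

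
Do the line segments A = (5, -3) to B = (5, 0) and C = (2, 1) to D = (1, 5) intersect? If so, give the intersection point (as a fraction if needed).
No (intersection of containing lines falls outside at least one segment)

Parametrize and solve: t = -8/3, s = -3. At least one of these is outside [0, 1], so the segments do not intersect.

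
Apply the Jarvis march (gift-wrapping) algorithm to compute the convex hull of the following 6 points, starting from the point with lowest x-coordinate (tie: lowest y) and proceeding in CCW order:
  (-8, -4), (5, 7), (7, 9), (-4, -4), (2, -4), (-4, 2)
Hull (CCW) = [(-8, -4), (2, -4), (7, 9), (-4, 2)]

Jarvis march: at each step, from the current hull vertex p, select the next vertex q as the point such that every other point lies strictly to the left of (or on) the directed line p → q. (Equivalently: for every other point r, the cross product (q − p) × (r − p) ≥ 0.)
Starting point (lowest x, tie lowest y): (-8, -4). Wrap until returning to start. Resulting hull: (-8, -4), (2, -4), (7, 9), (-4, 2).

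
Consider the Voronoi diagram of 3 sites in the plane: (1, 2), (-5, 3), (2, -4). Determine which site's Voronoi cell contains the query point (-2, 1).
Nearest site = (1, 2)

The Voronoi cell of site s contains exactly those query points closer to s than to any other site. Compute squared distances from q = (-2, 1) to each site:
  (1 − -2)² + (2 − 1)² = 10
  (-5 − -2)² + (3 − 1)² = 13
  (2 − -2)² + (-4 − 1)² = 41
Minimum is attained by (1, 2), so q lies in its Voronoi cell.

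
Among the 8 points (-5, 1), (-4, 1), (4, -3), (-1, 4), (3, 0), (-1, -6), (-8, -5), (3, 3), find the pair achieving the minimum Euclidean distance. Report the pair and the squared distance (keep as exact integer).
Pair = ((-5, 1), (-4, 1)); squared distance = 1

Compute all C(8, 2) = 28 pairwise squared distances (x_i − x_j)² + (y_i − y_j)². The minimum is 1, attained by the pair ((-5, 1), (-4, 1)).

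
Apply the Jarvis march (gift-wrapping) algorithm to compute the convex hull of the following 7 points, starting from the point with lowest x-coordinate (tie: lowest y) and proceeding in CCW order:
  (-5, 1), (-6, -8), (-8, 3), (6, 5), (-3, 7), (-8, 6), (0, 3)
Hull (CCW) = [(-8, 3), (-6, -8), (6, 5), (-3, 7), (-8, 6)]

Jarvis march: at each step, from the current hull vertex p, select the next vertex q as the point such that every other point lies strictly to the left of (or on) the directed line p → q. (Equivalently: for every other point r, the cross product (q − p) × (r − p) ≥ 0.)
Starting point (lowest x, tie lowest y): (-8, 3). Wrap until returning to start. Resulting hull: (-8, 3), (-6, -8), (6, 5), (-3, 7), (-8, 6).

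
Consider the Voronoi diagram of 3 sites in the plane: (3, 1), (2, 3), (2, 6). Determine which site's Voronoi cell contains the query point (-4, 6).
Nearest site = (2, 6)

The Voronoi cell of site s contains exactly those query points closer to s than to any other site. Compute squared distances from q = (-4, 6) to each site:
  (2 − -4)² + (6 − 6)² = 36
  (2 − -4)² + (3 − 6)² = 45
  (3 − -4)² + (1 − 6)² = 74
Minimum is attained by (2, 6), so q lies in its Voronoi cell.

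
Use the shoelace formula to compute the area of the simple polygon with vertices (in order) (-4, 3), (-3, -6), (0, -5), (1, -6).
Area = 16

Shoelace formula: Area = (1/2) |Σ_i (x_i · y_{i+1} − x_{i+1} · y_i)| (indices mod n). Compute each cross term:
  (-4)(-6) − (-3)(3) = 33
  (-3)(-5) − (0)(-6) = 15
  (0)(-6) − (1)(-5) = 5
  (1)(3) − (-4)(-6) = -21
Sum = 32, so (signed) Area = 32/2 = 16, |Area| = 16.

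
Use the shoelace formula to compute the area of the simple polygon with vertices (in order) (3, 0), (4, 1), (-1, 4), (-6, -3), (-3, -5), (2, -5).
Area = 54

Shoelace formula: Area = (1/2) |Σ_i (x_i · y_{i+1} − x_{i+1} · y_i)| (indices mod n). Compute each cross term:
  (3)(1) − (4)(0) = 3
  (4)(4) − (-1)(1) = 17
  (-1)(-3) − (-6)(4) = 27
  (-6)(-5) − (-3)(-3) = 21
  (-3)(-5) − (2)(-5) = 25
  (2)(0) − (3)(-5) = 15
Sum = 108, so (signed) Area = 108/2 = 54, |Area| = 54.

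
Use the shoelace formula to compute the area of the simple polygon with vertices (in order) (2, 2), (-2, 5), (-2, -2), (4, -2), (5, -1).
Area = 29

Shoelace formula: Area = (1/2) |Σ_i (x_i · y_{i+1} − x_{i+1} · y_i)| (indices mod n). Compute each cross term:
  (2)(5) − (-2)(2) = 14
  (-2)(-2) − (-2)(5) = 14
  (-2)(-2) − (4)(-2) = 12
  (4)(-1) − (5)(-2) = 6
  (5)(2) − (2)(-1) = 12
Sum = 58, so (signed) Area = 58/2 = 29, |Area| = 29.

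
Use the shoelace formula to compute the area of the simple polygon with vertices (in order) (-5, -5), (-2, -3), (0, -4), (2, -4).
Area = 9/2

Shoelace formula: Area = (1/2) |Σ_i (x_i · y_{i+1} − x_{i+1} · y_i)| (indices mod n). Compute each cross term:
  (-5)(-3) − (-2)(-5) = 5
  (-2)(-4) − (0)(-3) = 8
  (0)(-4) − (2)(-4) = 8
  (2)(-5) − (-5)(-4) = -30
Sum = -9, so (signed) Area = -9/2 = -9/2, |Area| = 9/2.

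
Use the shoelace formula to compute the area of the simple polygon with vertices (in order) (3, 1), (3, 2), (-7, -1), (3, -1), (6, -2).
Area = 18

Shoelace formula: Area = (1/2) |Σ_i (x_i · y_{i+1} − x_{i+1} · y_i)| (indices mod n). Compute each cross term:
  (3)(2) − (3)(1) = 3
  (3)(-1) − (-7)(2) = 11
  (-7)(-1) − (3)(-1) = 10
  (3)(-2) − (6)(-1) = 0
  (6)(1) − (3)(-2) = 12
Sum = 36, so (signed) Area = 36/2 = 18, |Area| = 18.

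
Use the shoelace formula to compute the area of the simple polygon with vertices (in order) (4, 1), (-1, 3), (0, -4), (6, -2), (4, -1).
Area = 51/2

Shoelace formula: Area = (1/2) |Σ_i (x_i · y_{i+1} − x_{i+1} · y_i)| (indices mod n). Compute each cross term:
  (4)(3) − (-1)(1) = 13
  (-1)(-4) − (0)(3) = 4
  (0)(-2) − (6)(-4) = 24
  (6)(-1) − (4)(-2) = 2
  (4)(1) − (4)(-1) = 8
Sum = 51, so (signed) Area = 51/2 = 51/2, |Area| = 51/2.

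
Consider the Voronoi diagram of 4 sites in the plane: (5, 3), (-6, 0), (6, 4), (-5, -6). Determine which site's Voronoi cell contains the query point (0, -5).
Nearest site = (-5, -6)

The Voronoi cell of site s contains exactly those query points closer to s than to any other site. Compute squared distances from q = (0, -5) to each site:
  (-5 − 0)² + (-6 − -5)² = 26
  (-6 − 0)² + (0 − -5)² = 61
  (5 − 0)² + (3 − -5)² = 89
  (6 − 0)² + (4 − -5)² = 117
Minimum is attained by (-5, -6), so q lies in its Voronoi cell.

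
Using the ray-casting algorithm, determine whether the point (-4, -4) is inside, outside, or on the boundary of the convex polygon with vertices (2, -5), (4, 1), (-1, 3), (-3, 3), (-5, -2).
The point (-4, -4) lies strictly outside the polygon

Cast a horizontal ray to the right from the query point and count how many polygon edges it crosses (each edge strictly once or zero times, handled with the usual half-open convention). 
Parity of crossings → even ⇒ outside.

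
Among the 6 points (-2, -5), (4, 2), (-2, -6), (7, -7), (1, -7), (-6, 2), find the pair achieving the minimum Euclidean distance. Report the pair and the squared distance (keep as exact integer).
Pair = ((-2, -5), (-2, -6)); squared distance = 1

Compute all C(6, 2) = 15 pairwise squared distances (x_i − x_j)² + (y_i − y_j)². The minimum is 1, attained by the pair ((-2, -5), (-2, -6)).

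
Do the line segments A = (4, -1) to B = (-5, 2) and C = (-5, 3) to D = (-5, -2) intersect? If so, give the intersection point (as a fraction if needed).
Yes; intersection at (-5, 2) (t = 1 on AB, s = 1/5 on CD)

Parametrize AB as A + t(B − A) = (4 + -9 t, -1 + 3 t) and CD as C + s(D − C) = (-5 + 0 s, 3 + -5 s). Solve the linear system for (t, s). Determinant = -45 ≠ 0, so a unique intersection of the containing lines exists. Solution: t = 1, s = 1/5 — both in [0, 1], so the segments cross. Intersection point: (-5, 2).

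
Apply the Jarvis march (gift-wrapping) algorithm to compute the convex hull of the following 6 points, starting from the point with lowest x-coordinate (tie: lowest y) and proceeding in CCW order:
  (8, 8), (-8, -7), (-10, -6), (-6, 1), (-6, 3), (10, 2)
Hull (CCW) = [(-10, -6), (-8, -7), (10, 2), (8, 8), (-6, 3)]

Jarvis march: at each step, from the current hull vertex p, select the next vertex q as the point such that every other point lies strictly to the left of (or on) the directed line p → q. (Equivalently: for every other point r, the cross product (q − p) × (r − p) ≥ 0.)
Starting point (lowest x, tie lowest y): (-10, -6). Wrap until returning to start. Resulting hull: (-10, -6), (-8, -7), (10, 2), (8, 8), (-6, 3).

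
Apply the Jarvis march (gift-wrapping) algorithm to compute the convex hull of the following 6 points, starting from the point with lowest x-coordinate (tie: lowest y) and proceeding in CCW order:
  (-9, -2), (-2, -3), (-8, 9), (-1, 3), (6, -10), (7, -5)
Hull (CCW) = [(-9, -2), (6, -10), (7, -5), (-1, 3), (-8, 9)]

Jarvis march: at each step, from the current hull vertex p, select the next vertex q as the point such that every other point lies strictly to the left of (or on) the directed line p → q. (Equivalently: for every other point r, the cross product (q − p) × (r − p) ≥ 0.)
Starting point (lowest x, tie lowest y): (-9, -2). Wrap until returning to start. Resulting hull: (-9, -2), (6, -10), (7, -5), (-1, 3), (-8, 9).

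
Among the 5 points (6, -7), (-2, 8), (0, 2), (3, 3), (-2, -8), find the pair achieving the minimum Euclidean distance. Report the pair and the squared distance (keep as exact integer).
Pair = ((0, 2), (3, 3)); squared distance = 10

Compute all C(5, 2) = 10 pairwise squared distances (x_i − x_j)² + (y_i − y_j)². The minimum is 10, attained by the pair ((0, 2), (3, 3)).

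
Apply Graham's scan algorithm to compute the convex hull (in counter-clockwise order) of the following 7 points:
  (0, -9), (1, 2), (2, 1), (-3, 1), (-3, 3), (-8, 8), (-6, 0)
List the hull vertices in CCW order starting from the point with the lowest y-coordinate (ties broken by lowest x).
Hull (CCW) = [(0, -9), (2, 1), (1, 2), (-8, 8), (-6, 0)]

Graham scan procedure:
  1. Find the pivot p₀ = point with lowest y (tie → lowest x): (0, -9).
  2. Sort the remaining points by polar angle around p₀.
  3. Walk through sorted points, maintaining a stack; pop the top while the last three entries make a non-left turn (cross product ≤ 0).
  4. Final stack is the convex hull in CCW order: (0, -9), (2, 1), (1, 2), (-8, 8), (-6, 0).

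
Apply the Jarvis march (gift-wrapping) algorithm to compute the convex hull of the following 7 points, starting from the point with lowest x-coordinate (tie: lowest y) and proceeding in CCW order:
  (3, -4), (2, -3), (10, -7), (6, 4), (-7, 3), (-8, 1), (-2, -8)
Hull (CCW) = [(-8, 1), (-2, -8), (10, -7), (6, 4), (-7, 3)]

Jarvis march: at each step, from the current hull vertex p, select the next vertex q as the point such that every other point lies strictly to the left of (or on) the directed line p → q. (Equivalently: for every other point r, the cross product (q − p) × (r − p) ≥ 0.)
Starting point (lowest x, tie lowest y): (-8, 1). Wrap until returning to start. Resulting hull: (-8, 1), (-2, -8), (10, -7), (6, 4), (-7, 3).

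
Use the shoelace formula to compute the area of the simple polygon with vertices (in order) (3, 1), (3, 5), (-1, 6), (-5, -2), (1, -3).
Area = 47

Shoelace formula: Area = (1/2) |Σ_i (x_i · y_{i+1} − x_{i+1} · y_i)| (indices mod n). Compute each cross term:
  (3)(5) − (3)(1) = 12
  (3)(6) − (-1)(5) = 23
  (-1)(-2) − (-5)(6) = 32
  (-5)(-3) − (1)(-2) = 17
  (1)(1) − (3)(-3) = 10
Sum = 94, so (signed) Area = 94/2 = 47, |Area| = 47.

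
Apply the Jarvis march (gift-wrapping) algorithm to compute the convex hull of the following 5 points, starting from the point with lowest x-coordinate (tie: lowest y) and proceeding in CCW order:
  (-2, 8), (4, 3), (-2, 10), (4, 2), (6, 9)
Hull (CCW) = [(-2, 8), (4, 2), (6, 9), (-2, 10)]

Jarvis march: at each step, from the current hull vertex p, select the next vertex q as the point such that every other point lies strictly to the left of (or on) the directed line p → q. (Equivalently: for every other point r, the cross product (q − p) × (r − p) ≥ 0.)
Starting point (lowest x, tie lowest y): (-2, 8). Wrap until returning to start. Resulting hull: (-2, 8), (4, 2), (6, 9), (-2, 10).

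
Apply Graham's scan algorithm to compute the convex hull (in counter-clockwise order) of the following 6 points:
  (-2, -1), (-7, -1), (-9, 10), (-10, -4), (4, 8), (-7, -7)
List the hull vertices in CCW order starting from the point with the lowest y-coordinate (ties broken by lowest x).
Hull (CCW) = [(-7, -7), (-2, -1), (4, 8), (-9, 10), (-10, -4)]

Graham scan procedure:
  1. Find the pivot p₀ = point with lowest y (tie → lowest x): (-7, -7).
  2. Sort the remaining points by polar angle around p₀.
  3. Walk through sorted points, maintaining a stack; pop the top while the last three entries make a non-left turn (cross product ≤ 0).
  4. Final stack is the convex hull in CCW order: (-7, -7), (-2, -1), (4, 8), (-9, 10), (-10, -4).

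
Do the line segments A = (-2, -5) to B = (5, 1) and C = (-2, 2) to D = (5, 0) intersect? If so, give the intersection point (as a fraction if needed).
Yes; intersection at (33/8, 1/4) (t = 7/8 on AB, s = 7/8 on CD)

Parametrize AB as A + t(B − A) = (-2 + 7 t, -5 + 6 t) and CD as C + s(D − C) = (-2 + 7 s, 2 + -2 s). Solve the linear system for (t, s). Determinant = 56 ≠ 0, so a unique intersection of the containing lines exists. Solution: t = 7/8, s = 7/8 — both in [0, 1], so the segments cross. Intersection point: (33/8, 1/4).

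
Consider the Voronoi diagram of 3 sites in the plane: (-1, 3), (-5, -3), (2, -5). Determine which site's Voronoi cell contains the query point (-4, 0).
Nearest site = (-5, -3)

The Voronoi cell of site s contains exactly those query points closer to s than to any other site. Compute squared distances from q = (-4, 0) to each site:
  (-5 − -4)² + (-3 − 0)² = 10
  (-1 − -4)² + (3 − 0)² = 18
  (2 − -4)² + (-5 − 0)² = 61
Minimum is attained by (-5, -3), so q lies in its Voronoi cell.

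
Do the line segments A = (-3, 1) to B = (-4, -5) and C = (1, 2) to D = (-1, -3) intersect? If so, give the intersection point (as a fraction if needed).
No (intersection of containing lines falls outside at least one segment)

Parametrize and solve: t = 18/7, s = 23/7. At least one of these is outside [0, 1], so the segments do not intersect.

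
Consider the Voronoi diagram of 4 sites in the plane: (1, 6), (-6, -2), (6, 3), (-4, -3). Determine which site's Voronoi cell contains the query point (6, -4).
Nearest site = (6, 3)

The Voronoi cell of site s contains exactly those query points closer to s than to any other site. Compute squared distances from q = (6, -4) to each site:
  (6 − 6)² + (3 − -4)² = 49
  (-4 − 6)² + (-3 − -4)² = 101
  (1 − 6)² + (6 − -4)² = 125
  (-6 − 6)² + (-2 − -4)² = 148
Minimum is attained by (6, 3), so q lies in its Voronoi cell.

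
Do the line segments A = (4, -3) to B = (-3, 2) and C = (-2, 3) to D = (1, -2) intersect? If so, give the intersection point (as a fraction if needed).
Yes; intersection at (-1/5, 0) (t = 3/5 on AB, s = 3/5 on CD)

Parametrize AB as A + t(B − A) = (4 + -7 t, -3 + 5 t) and CD as C + s(D − C) = (-2 + 3 s, 3 + -5 s). Solve the linear system for (t, s). Determinant = -20 ≠ 0, so a unique intersection of the containing lines exists. Solution: t = 3/5, s = 3/5 — both in [0, 1], so the segments cross. Intersection point: (-1/5, 0).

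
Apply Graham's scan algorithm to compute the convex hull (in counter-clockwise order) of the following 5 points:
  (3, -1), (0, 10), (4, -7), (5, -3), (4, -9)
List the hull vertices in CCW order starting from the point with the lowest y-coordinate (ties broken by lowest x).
Hull (CCW) = [(4, -9), (5, -3), (0, 10)]

Graham scan procedure:
  1. Find the pivot p₀ = point with lowest y (tie → lowest x): (4, -9).
  2. Sort the remaining points by polar angle around p₀.
  3. Walk through sorted points, maintaining a stack; pop the top while the last three entries make a non-left turn (cross product ≤ 0).
  4. Final stack is the convex hull in CCW order: (4, -9), (5, -3), (0, 10).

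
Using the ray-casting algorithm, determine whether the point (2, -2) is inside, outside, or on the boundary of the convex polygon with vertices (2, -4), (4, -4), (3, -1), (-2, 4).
The point (2, -2) lies strictly inside the polygon

Cast a horizontal ray to the right from the query point and count how many polygon edges it crosses (each edge strictly once or zero times, handled with the usual half-open convention). 
Parity of crossings → odd ⇒ inside.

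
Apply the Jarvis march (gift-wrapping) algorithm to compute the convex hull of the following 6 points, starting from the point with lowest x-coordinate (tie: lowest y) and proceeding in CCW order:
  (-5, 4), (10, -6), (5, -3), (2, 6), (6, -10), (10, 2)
Hull (CCW) = [(-5, 4), (6, -10), (10, -6), (10, 2), (2, 6)]

Jarvis march: at each step, from the current hull vertex p, select the next vertex q as the point such that every other point lies strictly to the left of (or on) the directed line p → q. (Equivalently: for every other point r, the cross product (q − p) × (r − p) ≥ 0.)
Starting point (lowest x, tie lowest y): (-5, 4). Wrap until returning to start. Resulting hull: (-5, 4), (6, -10), (10, -6), (10, 2), (2, 6).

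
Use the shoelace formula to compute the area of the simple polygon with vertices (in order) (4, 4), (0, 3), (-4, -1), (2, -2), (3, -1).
Area = 27

Shoelace formula: Area = (1/2) |Σ_i (x_i · y_{i+1} − x_{i+1} · y_i)| (indices mod n). Compute each cross term:
  (4)(3) − (0)(4) = 12
  (0)(-1) − (-4)(3) = 12
  (-4)(-2) − (2)(-1) = 10
  (2)(-1) − (3)(-2) = 4
  (3)(4) − (4)(-1) = 16
Sum = 54, so (signed) Area = 54/2 = 27, |Area| = 27.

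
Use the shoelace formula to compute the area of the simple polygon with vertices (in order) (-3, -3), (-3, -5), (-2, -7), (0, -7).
Area = 5

Shoelace formula: Area = (1/2) |Σ_i (x_i · y_{i+1} − x_{i+1} · y_i)| (indices mod n). Compute each cross term:
  (-3)(-5) − (-3)(-3) = 6
  (-3)(-7) − (-2)(-5) = 11
  (-2)(-7) − (0)(-7) = 14
  (0)(-3) − (-3)(-7) = -21
Sum = 10, so (signed) Area = 10/2 = 5, |Area| = 5.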